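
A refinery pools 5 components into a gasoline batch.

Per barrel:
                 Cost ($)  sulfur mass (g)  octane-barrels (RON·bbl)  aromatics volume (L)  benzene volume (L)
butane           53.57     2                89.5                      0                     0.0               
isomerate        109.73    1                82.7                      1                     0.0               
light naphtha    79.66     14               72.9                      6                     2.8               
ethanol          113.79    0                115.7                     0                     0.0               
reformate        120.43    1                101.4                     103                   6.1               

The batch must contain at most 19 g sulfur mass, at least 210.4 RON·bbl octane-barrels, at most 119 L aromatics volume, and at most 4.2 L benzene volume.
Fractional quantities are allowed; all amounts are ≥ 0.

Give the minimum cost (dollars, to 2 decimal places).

Let x1 = barrels of butane, x2 = barrels of isomerate, x3 = barrels of light naphtha, x4 = barrels of ethanol, x5 = barrels of reformate.
Minimise 53.57x1 + 109.73x2 + 79.66x3 + 113.79x4 + 120.43x5 s.t.:
  2x1 + 1x2 + 14x3 + 1x5 ≤ 19   (sulfur mass)
  89.5x1 + 82.7x2 + 72.9x3 + 115.7x4 + 101.4x5 ≥ 210.4   (octane-barrels)
  1x2 + 6x3 + 103x5 ≤ 119   (aromatics volume)
  2.8x3 + 6.1x5 ≤ 4.2   (benzene volume)
  x1, x2, x3, x4, x5 ≥ 0.
The cheapest feasible vertex uses only butane; isomerate, light naphtha, ethanol, reformate are not used. Binding constraint: octane-barrels.
So butane = 2.3508 barrels.
Total cost: 53.57·2.3508 = 125.9324.

$125.93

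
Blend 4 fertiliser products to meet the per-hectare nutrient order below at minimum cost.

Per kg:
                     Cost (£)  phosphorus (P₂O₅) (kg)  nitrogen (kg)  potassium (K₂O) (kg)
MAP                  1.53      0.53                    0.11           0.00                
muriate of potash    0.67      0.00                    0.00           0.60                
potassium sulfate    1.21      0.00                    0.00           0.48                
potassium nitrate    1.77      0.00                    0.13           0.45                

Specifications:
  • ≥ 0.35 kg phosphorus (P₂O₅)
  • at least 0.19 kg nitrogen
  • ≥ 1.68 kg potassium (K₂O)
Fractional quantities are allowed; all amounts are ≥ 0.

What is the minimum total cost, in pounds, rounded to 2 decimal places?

£4.03

Let x1 = kg of MAP, x2 = kg of muriate of potash, x3 = kg of potassium sulfate, x4 = kg of potassium nitrate.
min 1.53x1 + 0.67x2 + 1.21x3 + 1.77x4 with:
  0.53x1 ≥ 0.35   (phosphorus (P₂O₅))
  0.11x1 + 0.13x4 ≥ 0.19   (nitrogen)
  0.6x2 + 0.48x3 + 0.45x4 ≥ 1.68   (potassium (K₂O))
  x1, x2, x3, x4 ≥ 0.
The minimum-cost mix takes nothing from potassium sulfate — only MAP, muriate of potash, potassium nitrate. There the phosphorus (P₂O₅), nitrogen, potassium (K₂O) constraints are tight.
Optimal quantities: MAP = 0.6604 kg, muriate of potash = 2.123 kg, potassium nitrate = 0.9028 kg.
Objective = 1.53·0.6604 + 0.67·2.123 + 1.77·0.9028 = 4.0308.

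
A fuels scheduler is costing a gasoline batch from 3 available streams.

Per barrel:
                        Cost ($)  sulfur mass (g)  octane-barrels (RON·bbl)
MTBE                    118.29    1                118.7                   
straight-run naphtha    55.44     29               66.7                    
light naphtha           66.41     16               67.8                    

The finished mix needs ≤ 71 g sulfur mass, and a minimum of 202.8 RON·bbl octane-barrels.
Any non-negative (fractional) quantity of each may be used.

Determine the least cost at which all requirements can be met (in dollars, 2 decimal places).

$175.23

Let x1 = barrels of MTBE, x2 = barrels of straight-run naphtha, x3 = barrels of light naphtha.
min 118.29x1 + 55.44x2 + 66.41x3 subject to:
  1x1 + 29x2 + 16x3 ≤ 71   (sulfur mass)
  118.7x1 + 66.7x2 + 67.8x3 ≥ 202.8   (octane-barrels)
  x1, x2, x3 ≥ 0.
The minimum-cost mix takes nothing from light naphtha — only MTBE, straight-run naphtha. Binding constraints: sulfur mass and octane-barrels.
Optimal quantities: MTBE = 0.33935 barrels, straight-run naphtha = 2.4366 barrels.
Objective = 118.29·0.33935 + 55.44·2.4366 = 175.2268.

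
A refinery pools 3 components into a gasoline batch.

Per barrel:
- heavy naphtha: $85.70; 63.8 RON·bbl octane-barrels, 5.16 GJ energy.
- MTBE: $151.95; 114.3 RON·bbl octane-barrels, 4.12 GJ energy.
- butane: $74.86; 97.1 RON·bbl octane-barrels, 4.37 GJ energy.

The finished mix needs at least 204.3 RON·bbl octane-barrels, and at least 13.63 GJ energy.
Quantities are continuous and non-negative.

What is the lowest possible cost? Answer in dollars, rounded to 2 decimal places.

Set it up as a linear program. Let x1 = barrels of heavy naphtha, x2 = barrels of MTBE, x3 = barrels of butane.
Minimise 85.7x1 + 151.95x2 + 74.86x3 s.t.:
  63.8x1 + 114.3x2 + 97.1x3 ≥ 204.3   (octane-barrels)
  5.16x1 + 4.12x2 + 4.37x3 ≥ 13.63   (energy)
  x1, x2, x3 ≥ 0.
The optimal basis is {heavy naphtha, butane}; MTBE drops out. Binding constraints: octane-barrels and energy.
So heavy naphtha = 1.938 barrels, butane = 0.8306 barrels.
Hence cost = 85.7·1.938 + 74.86·0.8306 = $228.2653.

$228.27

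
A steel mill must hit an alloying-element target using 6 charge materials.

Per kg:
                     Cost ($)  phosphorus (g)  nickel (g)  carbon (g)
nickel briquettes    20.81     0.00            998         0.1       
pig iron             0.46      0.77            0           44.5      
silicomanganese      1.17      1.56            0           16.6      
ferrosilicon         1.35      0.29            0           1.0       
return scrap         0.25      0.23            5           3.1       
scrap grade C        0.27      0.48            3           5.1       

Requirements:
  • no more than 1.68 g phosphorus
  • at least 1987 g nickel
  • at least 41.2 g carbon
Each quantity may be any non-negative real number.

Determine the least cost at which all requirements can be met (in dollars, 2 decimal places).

$41.86

Let x1 = kg of nickel briquettes, x2 = kg of pig iron, x3 = kg of silicomanganese, x4 = kg of ferrosilicon, x5 = kg of return scrap, x6 = kg of scrap grade C.
Minimise 20.81x1 + 0.46x2 + 1.17x3 + 1.35x4 + 0.25x5 + 0.27x6 with:
  0.77x2 + 1.56x3 + 0.29x4 + 0.23x5 + 0.48x6 ≤ 1.68   (phosphorus)
  998x1 + 5x5 + 3x6 ≥ 1987   (nickel)
  0.1x1 + 44.5x2 + 16.6x3 + 1x4 + 3.1x5 + 5.1x6 ≥ 41.2   (carbon)
  x1, x2, x3, x4, x5, x6 ≥ 0.
The optimal basis is {nickel briquettes, pig iron}; silicomanganese, ferrosilicon, return scrap, scrap grade C drop out. Binding constraints: nickel and carbon.
So nickel briquettes = 1.991 kg, pig iron = 0.9214 kg.
Total cost: 20.81·1.991 + 0.46·0.9214 = 41.8566.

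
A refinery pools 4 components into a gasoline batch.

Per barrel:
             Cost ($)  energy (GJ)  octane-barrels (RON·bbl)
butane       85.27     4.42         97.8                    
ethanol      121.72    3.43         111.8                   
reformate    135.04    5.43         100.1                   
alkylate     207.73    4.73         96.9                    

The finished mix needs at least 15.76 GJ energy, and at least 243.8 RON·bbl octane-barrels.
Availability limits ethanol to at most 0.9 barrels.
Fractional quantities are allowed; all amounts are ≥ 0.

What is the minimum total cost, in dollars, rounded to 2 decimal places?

$304.04

Let x1 = barrels of butane, x2 = barrels of ethanol, x3 = barrels of reformate, x4 = barrels of alkylate.
min 85.27x1 + 121.72x2 + 135.04x3 + 207.73x4 subject to:
  4.42x1 + 3.43x2 + 5.43x3 + 4.73x4 ≥ 15.76   (energy)
  97.8x1 + 111.8x2 + 100.1x3 + 96.9x4 ≥ 243.8   (octane-barrels)
  x2 ≤ 0.9
  x1, x2, x3, x4 ≥ 0.
The minimum-cost mix takes nothing from ethanol, reformate, alkylate — only butane. There the energy constraint is tight.
Solving gives x1 = 3.5656.
Hence cost = 85.27·3.5656 = $304.0387.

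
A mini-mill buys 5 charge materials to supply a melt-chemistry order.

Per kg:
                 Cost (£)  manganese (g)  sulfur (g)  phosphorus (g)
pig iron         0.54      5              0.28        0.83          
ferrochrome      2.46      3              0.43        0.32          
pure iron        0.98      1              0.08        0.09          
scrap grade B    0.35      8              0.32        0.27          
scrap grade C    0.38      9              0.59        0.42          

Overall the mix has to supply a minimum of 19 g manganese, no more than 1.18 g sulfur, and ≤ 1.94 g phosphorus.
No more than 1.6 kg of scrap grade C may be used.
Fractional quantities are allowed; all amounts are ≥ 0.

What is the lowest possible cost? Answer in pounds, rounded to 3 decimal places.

Let x1 = kg of pig iron, x2 = kg of ferrochrome, x3 = kg of pure iron, x4 = kg of scrap grade B, x5 = kg of scrap grade C.
min 0.54x1 + 2.46x2 + 0.98x3 + 0.35x4 + 0.38x5 with:
  5x1 + 3x2 + 1x3 + 8x4 + 9x5 ≥ 19   (manganese)
  0.28x1 + 0.43x2 + 0.08x3 + 0.32x4 + 0.59x5 ≤ 1.18   (sulfur)
  0.83x1 + 0.32x2 + 0.09x3 + 0.27x4 + 0.42x5 ≤ 1.94   (phosphorus)
  x5 ≤ 1.6
  x1, x2, x3, x4, x5 ≥ 0.
At the optimum only scrap grade B, scrap grade C are positive (pig iron, ferrochrome, pure iron = 0). Binding constraints: manganese and the scrap grade C cap.
Optimal quantities: scrap grade B = 0.575 kg, scrap grade C = 1.6 kg.
Hence cost = 0.35·0.575 + 0.38·1.6 = £0.80925.

£0.809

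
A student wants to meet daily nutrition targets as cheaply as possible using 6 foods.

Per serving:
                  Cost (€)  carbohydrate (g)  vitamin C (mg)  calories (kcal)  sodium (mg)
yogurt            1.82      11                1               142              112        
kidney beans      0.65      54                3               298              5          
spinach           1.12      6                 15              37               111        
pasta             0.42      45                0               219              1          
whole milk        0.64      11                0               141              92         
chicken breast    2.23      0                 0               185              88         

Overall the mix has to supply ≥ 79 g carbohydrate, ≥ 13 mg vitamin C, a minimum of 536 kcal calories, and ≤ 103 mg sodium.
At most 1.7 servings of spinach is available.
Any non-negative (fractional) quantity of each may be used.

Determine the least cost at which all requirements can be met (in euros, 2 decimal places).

€1.71

Let x1 = servings of yogurt, x2 = servings of kidney beans, x3 = servings of spinach, x4 = servings of pasta, x5 = servings of whole milk, x6 = servings of chicken breast.
min 1.82x1 + 0.65x2 + 1.12x3 + 0.42x4 + 0.64x5 + 2.23x6 with:
  11x1 + 54x2 + 6x3 + 45x4 + 11x5 ≥ 79   (carbohydrate)
  1x1 + 3x2 + 15x3 ≥ 13   (vitamin C)
  142x1 + 298x2 + 37x3 + 219x4 + 141x5 + 185x6 ≥ 536   (calories)
  112x1 + 5x2 + 111x3 + 1x4 + 92x5 + 88x6 ≤ 103   (sodium)
  x3 ≤ 1.7
  x1, x2, x3, x4, x5, x6 ≥ 0.
The minimum-cost mix takes nothing from yogurt, pasta, whole milk, chicken breast — only kidney beans, spinach. Binding constraints: vitamin C and calories.
Solving gives x2 = 1.734, x3 = 0.5198.
Total cost: 0.65·1.734 + 1.12·0.5198 = 1.7093.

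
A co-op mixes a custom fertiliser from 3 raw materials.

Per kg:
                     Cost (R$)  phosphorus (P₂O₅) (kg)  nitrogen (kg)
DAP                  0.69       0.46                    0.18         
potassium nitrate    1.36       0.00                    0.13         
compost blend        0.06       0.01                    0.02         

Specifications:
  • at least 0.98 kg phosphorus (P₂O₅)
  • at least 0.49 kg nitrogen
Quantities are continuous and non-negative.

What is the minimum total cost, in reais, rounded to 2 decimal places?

Set it up as a linear program. Let x1 = kg of DAP, x2 = kg of potassium nitrate, x3 = kg of compost blend.
min 0.69x1 + 1.36x2 + 0.06x3 subject to:
  0.46x1 + 0.01x3 ≥ 0.98   (phosphorus (P₂O₅))
  0.18x1 + 0.13x2 + 0.02x3 ≥ 0.49   (nitrogen)
  x1, x2, x3 ≥ 0.
The cheapest feasible vertex uses only DAP, compost blend; potassium nitrate is not used. The phosphorus (P₂O₅) and nitrogen requirements are met with equality.
So DAP = 1.986 kg, compost blend = 6.622 kg.
Cost = 0.69·1.986 + 0.06·6.622 = 1.7677.

R$1.77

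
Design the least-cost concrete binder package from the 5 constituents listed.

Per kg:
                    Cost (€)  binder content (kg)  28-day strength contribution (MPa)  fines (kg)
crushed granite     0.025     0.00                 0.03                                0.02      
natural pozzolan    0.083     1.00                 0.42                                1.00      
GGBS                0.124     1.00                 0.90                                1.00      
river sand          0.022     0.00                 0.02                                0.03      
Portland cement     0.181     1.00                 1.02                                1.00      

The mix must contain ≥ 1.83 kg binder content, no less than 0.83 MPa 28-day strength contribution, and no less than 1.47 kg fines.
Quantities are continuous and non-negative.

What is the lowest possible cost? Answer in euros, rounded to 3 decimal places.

€0.157

Let x1 = kg of crushed granite, x2 = kg of natural pozzolan, x3 = kg of GGBS, x4 = kg of river sand, x5 = kg of Portland cement.
min 0.025x1 + 0.083x2 + 0.124x3 + 0.022x4 + 0.181x5 with:
  1x2 + 1x3 + 1x5 ≥ 1.83   (binder content)
  0.03x1 + 0.42x2 + 0.9x3 + 0.02x4 + 1.02x5 ≥ 0.83   (28-day strength contribution)
  0.02x1 + 1x2 + 1x3 + 0.03x4 + 1x5 ≥ 1.47   (fines)
  x1, x2, x3, x4, x5 ≥ 0.
The minimum-cost mix takes nothing from crushed granite, river sand, Portland cement — only natural pozzolan, GGBS. There the binder content and 28-day strength contribution constraints are tight.
That vertex is x2 = 1.702, x3 = 0.1279.
Hence cost = 0.083·1.702 + 0.124·0.1279 = €0.15713.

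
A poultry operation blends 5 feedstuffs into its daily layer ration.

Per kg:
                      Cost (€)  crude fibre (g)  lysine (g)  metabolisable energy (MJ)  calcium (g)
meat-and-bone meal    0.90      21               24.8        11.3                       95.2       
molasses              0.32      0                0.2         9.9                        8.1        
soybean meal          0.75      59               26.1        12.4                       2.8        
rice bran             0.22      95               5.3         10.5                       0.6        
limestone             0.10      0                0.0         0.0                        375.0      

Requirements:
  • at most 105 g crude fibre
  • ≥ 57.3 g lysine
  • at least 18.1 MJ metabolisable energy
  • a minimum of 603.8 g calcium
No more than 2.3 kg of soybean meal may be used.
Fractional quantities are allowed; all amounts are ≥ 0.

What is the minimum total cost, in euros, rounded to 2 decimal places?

Let x1 = kg of meat-and-bone meal, x2 = kg of molasses, x3 = kg of soybean meal, x4 = kg of rice bran, x5 = kg of limestone.
min 0.9x1 + 0.32x2 + 0.75x3 + 0.22x4 + 0.1x5 s.t.:
  21x1 + 59x3 + 95x4 ≤ 105   (crude fibre)
  24.8x1 + 0.2x2 + 26.1x3 + 5.3x4 ≥ 57.3   (lysine)
  11.3x1 + 9.9x2 + 12.4x3 + 10.5x4 ≥ 18.1   (metabolisable energy)
  95.2x1 + 8.1x2 + 2.8x3 + 0.6x4 + 375x5 ≥ 603.8   (calcium)
  x3 ≤ 2.3
  x1, x2, x3, x4, x5 ≥ 0.
The minimum-cost mix takes nothing from molasses, rice bran — only meat-and-bone meal, soybean meal, limestone. Binding constraints: crude fibre, lysine, calcium.
So meat-and-bone meal = 0.6996 kg, soybean meal = 1.531 kg, limestone = 1.421 kg.
Objective = 0.9·0.6996 + 0.75·1.531 + 0.1·1.421 = 1.9200.

€1.92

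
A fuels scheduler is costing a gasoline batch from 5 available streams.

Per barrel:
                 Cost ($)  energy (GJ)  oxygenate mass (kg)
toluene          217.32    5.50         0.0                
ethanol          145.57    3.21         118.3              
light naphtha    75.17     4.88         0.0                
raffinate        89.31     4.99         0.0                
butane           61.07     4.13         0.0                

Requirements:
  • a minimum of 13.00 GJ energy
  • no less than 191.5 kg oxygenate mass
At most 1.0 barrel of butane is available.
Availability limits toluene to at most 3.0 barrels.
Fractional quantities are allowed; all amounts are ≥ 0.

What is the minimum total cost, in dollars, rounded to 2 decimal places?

$353.30

Set it up as a linear program. Let x1 = barrels of toluene, x2 = barrels of ethanol, x3 = barrels of light naphtha, x4 = barrels of raffinate, x5 = barrels of butane.
Minimize 217.32x1 + 145.57x2 + 75.17x3 + 89.31x4 + 61.07x5 subject to:
  5.5x1 + 3.21x2 + 4.88x3 + 4.99x4 + 4.13x5 ≥ 13   (energy)
  118.3x2 ≥ 191.5   (oxygenate mass)
  x5 ≤ 1
  x1 ≤ 3
  x1, x2, x3, x4, x5 ≥ 0.
The cheapest feasible vertex uses only ethanol, light naphtha, butane; toluene, raffinate are not used. Binding constraints: energy, oxygenate mass, the butane cap.
Solving gives x2 = 1.61877, x3 = 0.75282, x5 = 1.
Total cost: 145.57·1.61877 + 75.17·0.75282 + 61.07·1 = 353.3038.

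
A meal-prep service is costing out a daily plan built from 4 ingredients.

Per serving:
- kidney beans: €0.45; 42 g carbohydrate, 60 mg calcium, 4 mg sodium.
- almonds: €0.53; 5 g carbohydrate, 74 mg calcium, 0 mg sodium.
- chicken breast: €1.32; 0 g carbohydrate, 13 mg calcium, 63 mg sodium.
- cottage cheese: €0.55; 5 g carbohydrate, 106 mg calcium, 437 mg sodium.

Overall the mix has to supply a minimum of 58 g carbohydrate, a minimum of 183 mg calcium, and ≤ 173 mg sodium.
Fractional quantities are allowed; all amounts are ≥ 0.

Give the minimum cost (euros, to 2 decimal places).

Treat it as an LP. Let x1 = servings of kidney beans, x2 = servings of almonds, x3 = servings of chicken breast, x4 = servings of cottage cheese.
min 0.45x1 + 0.53x2 + 1.32x3 + 0.55x4 with:
  42x1 + 5x2 + 5x4 ≥ 58   (carbohydrate)
  60x1 + 74x2 + 13x3 + 106x4 ≥ 183   (calcium)
  4x1 + 63x3 + 437x4 ≤ 173   (sodium)
  x1, x2, x3, x4 ≥ 0.
At the optimum only kidney beans, almonds, cottage cheese are positive (chicken breast = 0). The carbohydrate, calcium, sodium requirements are met with equality.
That vertex is x1 = 1.225, x2 = 0.9291, x4 = 0.3847.
Hence cost = 0.45·1.225 + 0.53·0.9291 + 0.55·0.3847 = €1.2553.

€1.26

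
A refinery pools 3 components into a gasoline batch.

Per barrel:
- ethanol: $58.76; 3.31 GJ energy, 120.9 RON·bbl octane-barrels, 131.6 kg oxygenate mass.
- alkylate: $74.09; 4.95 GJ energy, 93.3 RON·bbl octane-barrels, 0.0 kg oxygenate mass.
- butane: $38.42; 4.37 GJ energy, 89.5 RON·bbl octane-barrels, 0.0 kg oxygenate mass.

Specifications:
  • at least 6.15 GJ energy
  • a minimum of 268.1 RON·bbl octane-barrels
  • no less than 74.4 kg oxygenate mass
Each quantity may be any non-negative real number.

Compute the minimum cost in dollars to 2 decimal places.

Treat it as an LP. Let x1 = barrels of ethanol, x2 = barrels of alkylate, x3 = barrels of butane.
Minimise 58.76x1 + 74.09x2 + 38.42x3 s.t.:
  3.31x1 + 4.95x2 + 4.37x3 ≥ 6.15   (energy)
  120.9x1 + 93.3x2 + 89.5x3 ≥ 268.1   (octane-barrels)
  131.6x1 ≥ 74.4   (oxygenate mass)
  x1, x2, x3 ≥ 0.
The cheapest feasible vertex uses only ethanol, butane; alkylate is not used. The octane-barrels and oxygenate mass requirements are met with equality.
Solving gives x1 = 0.5653, x3 = 2.232.
Hence cost = 58.76·0.5653 + 38.42·2.232 = $118.9705.

$118.97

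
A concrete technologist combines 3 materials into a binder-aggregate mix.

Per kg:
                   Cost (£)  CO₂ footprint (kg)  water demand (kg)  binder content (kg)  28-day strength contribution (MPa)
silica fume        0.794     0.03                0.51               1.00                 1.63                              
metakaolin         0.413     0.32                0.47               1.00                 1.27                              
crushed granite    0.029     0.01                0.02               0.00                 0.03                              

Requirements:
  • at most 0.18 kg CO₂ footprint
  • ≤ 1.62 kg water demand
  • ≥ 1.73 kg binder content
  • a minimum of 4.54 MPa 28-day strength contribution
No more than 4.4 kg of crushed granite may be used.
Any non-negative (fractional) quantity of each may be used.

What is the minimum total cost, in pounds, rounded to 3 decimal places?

Treat it as an LP. Let x1 = kg of silica fume, x2 = kg of metakaolin, x3 = kg of crushed granite.
min 0.794x1 + 0.413x2 + 0.029x3 subject to:
  0.03x1 + 0.32x2 + 0.01x3 ≤ 0.18   (CO₂ footprint)
  0.51x1 + 0.47x2 + 0.02x3 ≤ 1.62   (water demand)
  1x1 + 1x2 ≥ 1.73   (binder content)
  1.63x1 + 1.27x2 + 0.03x3 ≥ 4.54   (28-day strength contribution)
  x3 ≤ 4.4
  x1, x2, x3 ≥ 0.
The minimum-cost mix takes nothing from crushed granite — only silica fume, metakaolin. Binding constraints: CO₂ footprint and 28-day strength contribution.
That vertex is x1 = 2.532, x2 = 0.3251.
Hence cost = 0.794·2.532 + 0.413·0.3251 = £2.14467.

£2.145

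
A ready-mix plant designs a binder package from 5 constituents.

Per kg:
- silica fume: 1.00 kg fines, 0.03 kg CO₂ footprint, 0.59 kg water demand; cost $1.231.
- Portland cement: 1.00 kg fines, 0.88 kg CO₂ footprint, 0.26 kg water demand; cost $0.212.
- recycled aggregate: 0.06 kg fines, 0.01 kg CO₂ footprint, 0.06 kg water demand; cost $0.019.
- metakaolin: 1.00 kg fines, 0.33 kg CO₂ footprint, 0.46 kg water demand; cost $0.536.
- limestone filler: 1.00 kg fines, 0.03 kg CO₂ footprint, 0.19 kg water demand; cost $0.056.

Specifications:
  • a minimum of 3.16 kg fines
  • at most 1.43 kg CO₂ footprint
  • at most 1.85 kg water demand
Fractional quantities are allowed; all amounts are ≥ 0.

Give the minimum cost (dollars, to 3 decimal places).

$0.177

Let x1 = kg of silica fume, x2 = kg of Portland cement, x3 = kg of recycled aggregate, x4 = kg of metakaolin, x5 = kg of limestone filler.
Minimise 1.231x1 + 0.212x2 + 0.019x3 + 0.536x4 + 0.056x5 subject to:
  1x1 + 1x2 + 0.06x3 + 1x4 + 1x5 ≥ 3.16   (fines)
  0.03x1 + 0.88x2 + 0.01x3 + 0.33x4 + 0.03x5 ≤ 1.43   (CO₂ footprint)
  0.59x1 + 0.26x2 + 0.06x3 + 0.46x4 + 0.19x5 ≤ 1.85   (water demand)
  x1, x2, x3, x4, x5 ≥ 0.
The minimum-cost mix takes nothing from silica fume, Portland cement, recycled aggregate, metakaolin — only limestone filler. Binding constraint: fines.
So limestone filler = 3.16 kg.
Cost = 0.056·3.16 = 0.17696.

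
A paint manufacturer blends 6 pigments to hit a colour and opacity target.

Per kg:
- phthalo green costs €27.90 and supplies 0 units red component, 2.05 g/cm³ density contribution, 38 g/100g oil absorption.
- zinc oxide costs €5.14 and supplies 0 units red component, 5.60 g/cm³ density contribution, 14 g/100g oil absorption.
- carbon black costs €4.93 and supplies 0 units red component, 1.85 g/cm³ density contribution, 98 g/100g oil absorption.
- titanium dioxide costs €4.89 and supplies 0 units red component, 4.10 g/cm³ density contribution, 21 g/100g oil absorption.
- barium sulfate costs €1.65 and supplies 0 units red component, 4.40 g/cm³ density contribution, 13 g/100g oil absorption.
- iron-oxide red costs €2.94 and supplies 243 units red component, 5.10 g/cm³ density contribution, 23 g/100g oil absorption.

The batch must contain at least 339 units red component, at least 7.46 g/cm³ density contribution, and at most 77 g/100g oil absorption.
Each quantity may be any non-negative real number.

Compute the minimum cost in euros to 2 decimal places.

€4.23

Treat it as an LP. Let x1 = kg of phthalo green, x2 = kg of zinc oxide, x3 = kg of carbon black, x4 = kg of titanium dioxide, x5 = kg of barium sulfate, x6 = kg of iron-oxide red.
Minimize 27.9x1 + 5.14x2 + 4.93x3 + 4.89x4 + 1.65x5 + 2.94x6 with:
  243x6 ≥ 339   (red component)
  2.05x1 + 5.6x2 + 1.85x3 + 4.1x4 + 4.4x5 + 5.1x6 ≥ 7.46   (density contribution)
  38x1 + 14x2 + 98x3 + 21x4 + 13x5 + 23x6 ≤ 77   (oil absorption)
  x1, x2, x3, x4, x5, x6 ≥ 0.
At the optimum only barium sulfate, iron-oxide red are positive (phthalo green, zinc oxide, carbon black, titanium dioxide = 0). The red component and density contribution requirements are met with equality.
Optimal quantities: barium sulfate = 0.07845 kg, iron-oxide red = 1.395 kg.
Cost = 1.65·0.07845 + 2.94·1.395 = 4.2307.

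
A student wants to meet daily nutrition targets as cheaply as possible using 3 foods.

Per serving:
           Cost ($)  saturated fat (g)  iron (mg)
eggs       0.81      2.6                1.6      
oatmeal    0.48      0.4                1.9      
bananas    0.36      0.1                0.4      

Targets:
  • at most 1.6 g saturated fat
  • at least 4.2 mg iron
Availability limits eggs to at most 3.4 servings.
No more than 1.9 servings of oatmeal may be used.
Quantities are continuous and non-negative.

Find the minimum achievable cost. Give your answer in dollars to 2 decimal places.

Let x1 = servings of eggs, x2 = servings of oatmeal, x3 = servings of bananas.
Minimize 0.81x1 + 0.48x2 + 0.36x3 s.t.:
  2.6x1 + 0.4x2 + 0.1x3 ≤ 1.6   (saturated fat)
  1.6x1 + 1.9x2 + 0.4x3 ≥ 4.2   (iron)
  x1 ≤ 3.4
  x2 ≤ 1.9
  x1, x2, x3 ≥ 0.
The optimal mix uses every input. The saturated fat, iron, the oatmeal cap requirements are met with equality.
That vertex is x1 = 0.3148, x2 = 1.9, x3 = 0.2159.
Cost = 0.81·0.3148 + 0.48·1.9 + 0.36·0.2159 = 1.2447.

$1.24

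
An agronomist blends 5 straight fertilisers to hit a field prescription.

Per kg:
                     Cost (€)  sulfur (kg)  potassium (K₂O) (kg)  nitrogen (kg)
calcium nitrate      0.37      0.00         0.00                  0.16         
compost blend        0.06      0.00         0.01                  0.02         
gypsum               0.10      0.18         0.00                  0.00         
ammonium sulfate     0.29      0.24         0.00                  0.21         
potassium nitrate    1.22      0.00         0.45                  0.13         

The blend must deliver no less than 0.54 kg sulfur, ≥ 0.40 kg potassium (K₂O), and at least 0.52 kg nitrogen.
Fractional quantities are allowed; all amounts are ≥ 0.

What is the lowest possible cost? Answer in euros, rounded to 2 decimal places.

Let x1 = kg of calcium nitrate, x2 = kg of compost blend, x3 = kg of gypsum, x4 = kg of ammonium sulfate, x5 = kg of potassium nitrate.
min 0.37x1 + 0.06x2 + 0.1x3 + 0.29x4 + 1.22x5 with:
  0.18x3 + 0.24x4 ≥ 0.54   (sulfur)
  0.01x2 + 0.45x5 ≥ 0.4   (potassium (K₂O))
  0.16x1 + 0.02x2 + 0.21x4 + 0.13x5 ≥ 0.52   (nitrogen)
  x1, x2, x3, x4, x5 ≥ 0.
The minimum-cost mix takes nothing from calcium nitrate, compost blend — only gypsum, ammonium sulfate, potassium nitrate. Binding constraints: sulfur, potassium (K₂O), nitrogen.
That vertex is x3 = 0.4321, x4 = 1.926, x5 = 0.8889.
Hence cost = 0.1·0.4321 + 0.29·1.926 + 1.22·0.8889 = €1.6862.

€1.69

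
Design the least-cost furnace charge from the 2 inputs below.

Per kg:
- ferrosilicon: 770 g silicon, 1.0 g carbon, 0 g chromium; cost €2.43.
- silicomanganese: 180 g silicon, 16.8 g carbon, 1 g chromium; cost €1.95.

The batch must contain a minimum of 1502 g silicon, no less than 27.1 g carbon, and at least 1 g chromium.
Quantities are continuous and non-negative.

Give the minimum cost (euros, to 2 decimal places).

€6.84

Let x1 = kg of ferrosilicon, x2 = kg of silicomanganese.
min 2.43x1 + 1.95x2 with:
  770x1 + 180x2 ≥ 1502   (silicon)
  1x1 + 16.8x2 ≥ 27.1   (carbon)
  1x2 ≥ 1   (chromium)
  x1, x2 ≥ 0.
Both inputs are positive at the optimum. The silicon and carbon requirements are met with equality.
Solving gives x1 = 1.596, x2 = 1.518.
Total cost: 2.43·1.596 + 1.95·1.518 = 6.8384.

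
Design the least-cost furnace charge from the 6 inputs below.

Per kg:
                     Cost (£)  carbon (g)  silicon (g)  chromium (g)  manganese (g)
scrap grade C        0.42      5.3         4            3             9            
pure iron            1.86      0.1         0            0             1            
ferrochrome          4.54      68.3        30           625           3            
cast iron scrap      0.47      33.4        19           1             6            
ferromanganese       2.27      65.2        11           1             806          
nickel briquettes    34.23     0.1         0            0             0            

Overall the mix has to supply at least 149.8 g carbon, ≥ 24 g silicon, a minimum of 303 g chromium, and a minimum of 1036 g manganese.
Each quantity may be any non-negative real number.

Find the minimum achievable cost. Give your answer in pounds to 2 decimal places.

£5.56

Let x1 = kg of scrap grade C, x2 = kg of pure iron, x3 = kg of ferrochrome, x4 = kg of cast iron scrap, x5 = kg of ferromanganese, x6 = kg of nickel briquettes.
Minimize 0.42x1 + 1.86x2 + 4.54x3 + 0.47x4 + 2.27x5 + 34.23x6 subject to:
  5.3x1 + 0.1x2 + 68.3x3 + 33.4x4 + 65.2x5 + 0.1x6 ≥ 149.8   (carbon)
  4x1 + 30x3 + 19x4 + 11x5 ≥ 24   (silicon)
  3x1 + 625x3 + 1x4 + 1x5 ≥ 303   (chromium)
  9x1 + 1x2 + 3x3 + 6x4 + 806x5 ≥ 1036   (manganese)
  x1, x2, x3, x4, x5, x6 ≥ 0.
The minimum-cost mix takes nothing from scrap grade C, pure iron, nickel briquettes — only ferrochrome, cast iron scrap, ferromanganese. There the carbon, chromium, manganese constraints are tight.
So ferrochrome = 0.4811 kg, cast iron scrap = 1.01 kg, ferromanganese = 1.276 kg.
Hence cost = 4.54·0.4811 + 0.47·1.01 + 2.27·1.276 = £5.5554.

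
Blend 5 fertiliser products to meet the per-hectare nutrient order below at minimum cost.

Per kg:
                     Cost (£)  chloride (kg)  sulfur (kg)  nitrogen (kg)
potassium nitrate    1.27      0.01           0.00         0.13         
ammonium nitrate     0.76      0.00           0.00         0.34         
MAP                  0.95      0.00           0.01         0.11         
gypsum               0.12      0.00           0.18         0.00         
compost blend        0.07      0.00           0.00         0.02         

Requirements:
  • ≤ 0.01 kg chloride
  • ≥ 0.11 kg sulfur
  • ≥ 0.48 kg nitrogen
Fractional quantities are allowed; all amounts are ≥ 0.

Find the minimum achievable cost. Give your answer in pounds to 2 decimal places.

£1.15

Set it up as a linear program. Let x1 = kg of potassium nitrate, x2 = kg of ammonium nitrate, x3 = kg of MAP, x4 = kg of gypsum, x5 = kg of compost blend.
min 1.27x1 + 0.76x2 + 0.95x3 + 0.12x4 + 0.07x5 with:
  0.01x1 ≤ 0.01   (chloride)
  0.01x3 + 0.18x4 ≥ 0.11   (sulfur)
  0.13x1 + 0.34x2 + 0.11x3 + 0.02x5 ≥ 0.48   (nitrogen)
  x1, x2, x3, x4, x5 ≥ 0.
The minimum-cost mix takes nothing from potassium nitrate, MAP, compost blend — only ammonium nitrate, gypsum. The sulfur and nitrogen requirements are met with equality.
That vertex is x2 = 1.412, x4 = 0.6111.
Hence cost = 0.76·1.412 + 0.12·0.6111 = £1.1465.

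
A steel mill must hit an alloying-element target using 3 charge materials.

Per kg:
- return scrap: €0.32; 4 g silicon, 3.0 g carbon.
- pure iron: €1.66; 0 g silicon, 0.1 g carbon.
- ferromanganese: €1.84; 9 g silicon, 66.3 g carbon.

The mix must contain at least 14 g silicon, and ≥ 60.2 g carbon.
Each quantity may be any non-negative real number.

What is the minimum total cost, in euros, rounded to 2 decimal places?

Let x1 = kg of return scrap, x2 = kg of pure iron, x3 = kg of ferromanganese.
Minimise 0.32x1 + 1.66x2 + 1.84x3 subject to:
  4x1 + 9x3 ≥ 14   (silicon)
  3x1 + 0.1x2 + 66.3x3 ≥ 60.2   (carbon)
  x1, x2, x3 ≥ 0.
The optimal basis is {return scrap, ferromanganese}; pure iron drops out. The silicon and carbon requirements are met with equality.
Optimal quantities: return scrap = 1.622 kg, ferromanganese = 0.8346 kg.
Total cost: 0.32·1.622 + 1.84·0.8346 = 2.0547.

€2.05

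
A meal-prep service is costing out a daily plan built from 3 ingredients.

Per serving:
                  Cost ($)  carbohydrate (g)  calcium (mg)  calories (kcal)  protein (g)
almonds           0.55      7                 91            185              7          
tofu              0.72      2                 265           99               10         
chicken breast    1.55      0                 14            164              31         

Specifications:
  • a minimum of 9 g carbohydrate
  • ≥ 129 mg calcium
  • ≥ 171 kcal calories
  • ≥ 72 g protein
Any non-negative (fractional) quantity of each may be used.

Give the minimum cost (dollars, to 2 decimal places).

Set it up as a linear program. Let x1 = servings of almonds, x2 = servings of tofu, x3 = servings of chicken breast.
min 0.55x1 + 0.72x2 + 1.55x3 with:
  7x1 + 2x2 ≥ 9   (carbohydrate)
  91x1 + 265x2 + 14x3 ≥ 129   (calcium)
  185x1 + 99x2 + 164x3 ≥ 171   (calories)
  7x1 + 10x2 + 31x3 ≥ 72   (protein)
  x1, x2, x3 ≥ 0.
The optimal basis is {almonds, chicken breast}; tofu drops out. The carbohydrate and protein requirements are met with equality.
Solving gives x1 = 1.286, x3 = 2.032.
Hence cost = 0.55·1.286 + 1.55·2.032 = $3.8569.

$3.86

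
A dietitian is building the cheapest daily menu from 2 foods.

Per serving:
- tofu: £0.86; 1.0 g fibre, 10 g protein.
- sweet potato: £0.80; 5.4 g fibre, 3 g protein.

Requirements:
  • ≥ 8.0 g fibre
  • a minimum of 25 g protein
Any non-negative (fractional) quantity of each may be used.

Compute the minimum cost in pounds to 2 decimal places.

£2.73

Let x1 = servings of tofu, x2 = servings of sweet potato.
min 0.86x1 + 0.8x2 with:
  1x1 + 5.4x2 ≥ 8   (fibre)
  10x1 + 3x2 ≥ 25   (protein)
  x1, x2 ≥ 0.
Both inputs are positive at the optimum. Binding constraints: fibre and protein.
So tofu = 2.176 servings, sweet potato = 1.078 servings.
Cost = 0.86·2.176 + 0.8·1.078 = 2.7338.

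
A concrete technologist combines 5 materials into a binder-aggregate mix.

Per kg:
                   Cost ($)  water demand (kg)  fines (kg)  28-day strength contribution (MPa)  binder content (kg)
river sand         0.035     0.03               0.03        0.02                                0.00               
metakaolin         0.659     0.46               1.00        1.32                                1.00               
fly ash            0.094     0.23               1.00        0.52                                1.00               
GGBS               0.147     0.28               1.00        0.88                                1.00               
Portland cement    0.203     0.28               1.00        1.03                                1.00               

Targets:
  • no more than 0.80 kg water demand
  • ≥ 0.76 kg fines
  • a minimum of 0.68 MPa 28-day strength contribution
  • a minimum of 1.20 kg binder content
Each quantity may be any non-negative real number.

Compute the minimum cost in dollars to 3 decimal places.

$0.121

Let x1 = kg of river sand, x2 = kg of metakaolin, x3 = kg of fly ash, x4 = kg of GGBS, x5 = kg of Portland cement.
Minimize 0.035x1 + 0.659x2 + 0.094x3 + 0.147x4 + 0.203x5 subject to:
  0.03x1 + 0.46x2 + 0.23x3 + 0.28x4 + 0.28x5 ≤ 0.8   (water demand)
  0.03x1 + 1x2 + 1x3 + 1x4 + 1x5 ≥ 0.76   (fines)
  0.02x1 + 1.32x2 + 0.52x3 + 0.88x4 + 1.03x5 ≥ 0.68   (28-day strength contribution)
  1x2 + 1x3 + 1x4 + 1x5 ≥ 1.2   (binder content)
  x1, x2, x3, x4, x5 ≥ 0.
The minimum-cost mix takes nothing from river sand, metakaolin, Portland cement — only fly ash, GGBS. There the 28-day strength contribution and binder content constraints are tight.
Optimal quantities: fly ash = 1.044 kg, GGBS = 0.1556 kg.
Total cost: 0.094·1.044 + 0.147·0.1556 = 0.12101.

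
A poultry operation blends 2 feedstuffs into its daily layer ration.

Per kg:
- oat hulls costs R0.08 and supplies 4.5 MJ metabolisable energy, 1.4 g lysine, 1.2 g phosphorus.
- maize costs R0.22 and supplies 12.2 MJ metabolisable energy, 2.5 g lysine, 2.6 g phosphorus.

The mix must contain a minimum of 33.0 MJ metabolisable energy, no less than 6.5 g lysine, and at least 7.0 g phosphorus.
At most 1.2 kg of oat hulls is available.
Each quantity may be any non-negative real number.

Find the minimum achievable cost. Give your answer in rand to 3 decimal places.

R0.594

This is a linear program. Let x1 = kg of oat hulls, x2 = kg of maize.
Minimize 0.08x1 + 0.22x2 with:
  4.5x1 + 12.2x2 ≥ 33   (metabolisable energy)
  1.4x1 + 2.5x2 ≥ 6.5   (lysine)
  1.2x1 + 2.6x2 ≥ 7   (phosphorus)
  x1 ≤ 1.2
  x1, x2 ≥ 0.
Both inputs are positive at the optimum. The metabolisable energy and the oat hulls cap requirements are met with equality.
Optimal quantities: oat hulls = 1.2 kg, maize = 2.262 kg.
Objective = 0.08·1.2 + 0.22·2.262 = 0.59364.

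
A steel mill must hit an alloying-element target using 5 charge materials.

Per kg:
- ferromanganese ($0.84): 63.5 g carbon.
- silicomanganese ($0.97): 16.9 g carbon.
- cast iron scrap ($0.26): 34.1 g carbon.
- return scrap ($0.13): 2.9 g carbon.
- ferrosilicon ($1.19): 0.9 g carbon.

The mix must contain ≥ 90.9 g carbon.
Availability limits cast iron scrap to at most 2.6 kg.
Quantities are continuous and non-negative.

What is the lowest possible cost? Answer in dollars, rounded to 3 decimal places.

$0.706

This is a linear program. Let x1 = kg of ferromanganese, x2 = kg of silicomanganese, x3 = kg of cast iron scrap, x4 = kg of return scrap, x5 = kg of ferrosilicon.
Minimise 0.84x1 + 0.97x2 + 0.26x3 + 0.13x4 + 1.19x5 subject to:
  63.5x1 + 16.9x2 + 34.1x3 + 2.9x4 + 0.9x5 ≥ 90.9   (carbon)
  x3 ≤ 2.6
  x1, x2, x3, x4, x5 ≥ 0.
The cheapest feasible vertex uses only ferromanganese, cast iron scrap; silicomanganese, return scrap, ferrosilicon are not used. The carbon and the cast iron scrap cap requirements are met with equality.
So ferromanganese = 0.03528 kg, cast iron scrap = 2.6 kg.
Hence cost = 0.84·0.03528 + 0.26·2.6 = $0.70564.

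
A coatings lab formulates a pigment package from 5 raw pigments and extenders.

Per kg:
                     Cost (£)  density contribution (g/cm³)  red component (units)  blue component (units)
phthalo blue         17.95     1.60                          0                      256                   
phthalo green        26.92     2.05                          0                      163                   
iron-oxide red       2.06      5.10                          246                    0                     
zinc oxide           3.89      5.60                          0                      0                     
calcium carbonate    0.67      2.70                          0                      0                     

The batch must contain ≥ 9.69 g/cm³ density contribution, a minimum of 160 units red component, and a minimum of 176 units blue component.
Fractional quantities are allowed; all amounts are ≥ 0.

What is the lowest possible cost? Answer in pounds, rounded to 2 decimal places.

Set it up as a linear program. Let x1 = kg of phthalo blue, x2 = kg of phthalo green, x3 = kg of iron-oxide red, x4 = kg of zinc oxide, x5 = kg of calcium carbonate.
min 17.95x1 + 26.92x2 + 2.06x3 + 3.89x4 + 0.67x5 s.t.:
  1.6x1 + 2.05x2 + 5.1x3 + 5.6x4 + 2.7x5 ≥ 9.69   (density contribution)
  246x3 ≥ 160   (red component)
  256x1 + 163x2 ≥ 176   (blue component)
  x1, x2, x3, x4, x5 ≥ 0.
The cheapest feasible vertex uses only phthalo blue, iron-oxide red, calcium carbonate; phthalo green, zinc oxide are not used. Binding constraints: density contribution, red component, blue component.
Optimal quantities: phthalo blue = 0.6875 kg, iron-oxide red = 0.6504 kg, calcium carbonate = 1.953 kg.
Objective = 17.95·0.6875 + 2.06·0.6504 + 0.67·1.953 = 14.9890.

£14.99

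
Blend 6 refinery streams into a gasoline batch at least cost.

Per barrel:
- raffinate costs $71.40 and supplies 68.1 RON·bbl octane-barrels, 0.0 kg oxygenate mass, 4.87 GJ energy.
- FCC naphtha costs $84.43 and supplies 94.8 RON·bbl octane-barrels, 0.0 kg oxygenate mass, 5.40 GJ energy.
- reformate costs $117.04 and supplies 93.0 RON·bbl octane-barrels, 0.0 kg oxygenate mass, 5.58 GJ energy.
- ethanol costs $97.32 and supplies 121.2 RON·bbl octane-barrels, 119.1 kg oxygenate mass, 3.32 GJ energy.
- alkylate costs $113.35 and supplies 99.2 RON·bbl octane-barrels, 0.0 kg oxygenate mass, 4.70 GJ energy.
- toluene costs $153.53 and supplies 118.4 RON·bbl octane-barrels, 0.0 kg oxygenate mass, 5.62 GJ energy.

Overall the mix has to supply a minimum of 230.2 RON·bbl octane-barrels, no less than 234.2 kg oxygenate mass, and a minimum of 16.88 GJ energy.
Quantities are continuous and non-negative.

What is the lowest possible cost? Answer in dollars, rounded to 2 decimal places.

$343.14

Treat it as an LP. Let x1 = barrels of raffinate, x2 = barrels of FCC naphtha, x3 = barrels of reformate, x4 = barrels of ethanol, x5 = barrels of alkylate, x6 = barrels of toluene.
min 71.4x1 + 84.43x2 + 117.04x3 + 97.32x4 + 113.35x5 + 153.53x6 with:
  68.1x1 + 94.8x2 + 93x3 + 121.2x4 + 99.2x5 + 118.4x6 ≥ 230.2   (octane-barrels)
  119.1x4 ≥ 234.2   (oxygenate mass)
  4.87x1 + 5.4x2 + 5.58x3 + 3.32x4 + 4.7x5 + 5.62x6 ≥ 16.88   (energy)
  x1, x2, x3, x4, x5, x6 ≥ 0.
The optimal basis is {raffinate, ethanol}; FCC naphtha, reformate, alkylate, toluene drop out. Binding constraints: oxygenate mass and energy.
So raffinate = 2.1256 barrels, ethanol = 1.9664 barrels.
Cost = 71.4·2.1256 + 97.32·1.9664 = 343.1379.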